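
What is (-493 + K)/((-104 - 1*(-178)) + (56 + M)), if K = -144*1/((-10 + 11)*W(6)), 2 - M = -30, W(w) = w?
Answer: -517/162 ≈ -3.1914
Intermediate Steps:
M = 32 (M = 2 - 1*(-30) = 2 + 30 = 32)
K = -24 (K = -144*1/(6*(-10 + 11)) = -144/(1*6) = -144/6 = -144*⅙ = -24)
(-493 + K)/((-104 - 1*(-178)) + (56 + M)) = (-493 - 24)/((-104 - 1*(-178)) + (56 + 32)) = -517/((-104 + 178) + 88) = -517/(74 + 88) = -517/162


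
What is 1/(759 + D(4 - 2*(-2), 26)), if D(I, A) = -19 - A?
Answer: 1/714 ≈ 0.0014006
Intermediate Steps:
1/(759 + D(4 - 2*(-2), 26)) = 1/(759 + (-19 - 1*26)) = 1/(759 + (-19 - 26)) = 1/(759 - 45) = 1/714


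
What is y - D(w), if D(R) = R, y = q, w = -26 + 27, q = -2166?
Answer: -2167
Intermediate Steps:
w = 1
y = -2166
y - D(w) = -2166 - 1*1 = -2166 - 1 = -2167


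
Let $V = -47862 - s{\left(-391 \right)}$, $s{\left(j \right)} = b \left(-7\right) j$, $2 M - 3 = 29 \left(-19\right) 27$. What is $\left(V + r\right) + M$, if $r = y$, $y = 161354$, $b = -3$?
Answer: $114266$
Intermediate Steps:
$M = -7437$ ($M = \frac{3}{2} + \frac{29 \left(-19\right) 27}{2} = \frac{3}{2} + \frac{\left(-551\right) 27}{2} = \frac{3}{2} + \frac{1}{2} \left(-14877\right) = \frac{3}{2} - \frac{14877}{2} = -7437$)
$s{\left(j \right)} = 21 j$ ($s{\left(j \right)} = \left(-3\right) \left(-7\right) j = 21 j$)
$r = 161354$
$V = -39651$ ($V = -47862 - 21 \left(-391\right) = -47862 - -8211 = -47862 + 8211 = -39651$)
$\left(V + r\right) + M = \left(-39651 + 161354\right) - 7437 = 121703 - 7437 = 114266$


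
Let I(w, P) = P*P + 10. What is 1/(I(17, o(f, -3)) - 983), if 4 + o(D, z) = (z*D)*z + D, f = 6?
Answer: 1/2163 ≈ 0.00046232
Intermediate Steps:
o(D, z) = -4 + D + D*z² (o(D, z) = -4 + ((z*D)*z + D) = -4 + ((D*z)*z + D) = -4 + (D*z² + D) = -4 + (D + D*z²) = -4 + D + D*z²)
I(w, P) = 10 + P² (I(w, P) = P² + 10 = 10 + P²)
1/(I(17, o(f, -3)) - 983) = 1/((10 + (-4 + 6 + 6*(-3)²)²) - 983) = 1/((10 + (-4 + 6 + 6*9)²) - 983) = 1/((10 + (-4 + 6 + 54)²) - 983) = 1/((10 + 56²) - 983) = 1/((10 + 3136) - 983) = 1/(3146 - 983) = 1/2163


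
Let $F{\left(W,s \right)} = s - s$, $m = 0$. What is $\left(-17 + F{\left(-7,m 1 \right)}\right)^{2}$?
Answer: $289$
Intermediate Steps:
$F{\left(W,s \right)} = 0$
$\left(-17 + F{\left(-7,m 1 \right)}\right)^{2} = \left(-17 + 0\right)^{2} = \left(-17\right)^{2} = 289$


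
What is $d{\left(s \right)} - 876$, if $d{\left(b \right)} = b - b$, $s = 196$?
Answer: $-876$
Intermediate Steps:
$d{\left(b \right)} = 0$
$d{\left(s \right)} - 876 = 0 - 876 = -876$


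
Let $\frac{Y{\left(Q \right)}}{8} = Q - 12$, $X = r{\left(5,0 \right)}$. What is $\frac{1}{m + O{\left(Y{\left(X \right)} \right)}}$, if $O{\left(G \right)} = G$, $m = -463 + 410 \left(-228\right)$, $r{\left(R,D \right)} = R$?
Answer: $- \frac{1}{93999} \approx -1.0638 \cdot 10^{-5}$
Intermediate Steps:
$X = 5$
$Y{\left(Q \right)} = -96 + 8 Q$ ($Y{\left(Q \right)} = 8 \left(Q - 12\right) = 8 \left(-12 + Q\right) = -96 + 8 Q$)
$m = -93943$ ($m = -463 - 93480 = -93943$)
$\frac{1}{m + O{\left(Y{\left(X \right)} \right)}} = \frac{1}{-93943 + \left(-96 + 8 \cdot 5\right)} = \frac{1}{-93943 + \left(-96 + 40\right)} = \frac{1}{-93943 - 56} = \frac{1}{-93999} = - \frac{1}{93999}$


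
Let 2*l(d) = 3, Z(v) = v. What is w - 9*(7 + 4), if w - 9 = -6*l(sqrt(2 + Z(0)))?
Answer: -99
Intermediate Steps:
l(d) = 3/2 (l(d) = (1/2)*3 = 3/2)
w = 0 (w = 9 - 6*3/2 = 9 - 9 = 0)
w - 9*(7 + 4) = 0 - 9*(7 + 4) = 0 - 9*11 = 0 - 99 = -99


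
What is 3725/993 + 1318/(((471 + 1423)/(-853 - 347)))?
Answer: -781736825/940371 ≈ -831.31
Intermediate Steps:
3725/993 + 1318/(((471 + 1423)/(-853 - 347))) = 3725*(1/993) + 1318/((1894/(-1200))) = 3725/993 + 1318/((1894*(-1/1200))) = 3725/993 + 1318/(-947/600) = 3725/993 + 1318*(-600/947) = 3725/993 - 790800/947 = -781736825/940371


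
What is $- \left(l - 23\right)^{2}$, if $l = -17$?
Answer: $-1600$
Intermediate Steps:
$- \left(l - 23\right)^{2} = - \left(-17 - 23\right)^{2} = - \left(-40\right)^{2} = \left(-1\right) 1600 = -1600$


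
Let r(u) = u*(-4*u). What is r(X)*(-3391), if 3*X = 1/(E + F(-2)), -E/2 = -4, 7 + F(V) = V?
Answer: 13564/9 ≈ 1507.1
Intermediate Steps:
F(V) = -7 + V
E = 8 (E = -2*(-4) = 8)
X = -1/3 (X = 1/(3*(8 + (-7 - 2))) = 1/(3*(8 - 9)) = (1/3)/(-1) = (1/3)*(-1) = -1/3 ≈ -0.33333)
r(u) = -4*u**2
r(X)*(-3391) = -4*(-1/3)**2*(-3391) = -4*1/9*(-3391) = -4/9*(-3391) = 13564/9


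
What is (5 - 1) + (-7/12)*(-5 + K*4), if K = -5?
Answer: 223/12 ≈ 18.583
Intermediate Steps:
(5 - 1) + (-7/12)*(-5 + K*4) = (5 - 1) + (-7/12)*(-5 - 5*4) = 4 + (-7*1/12)*(-5 - 20) = 4 - 7/12*(-25) = 4 + 175/12 = 223/12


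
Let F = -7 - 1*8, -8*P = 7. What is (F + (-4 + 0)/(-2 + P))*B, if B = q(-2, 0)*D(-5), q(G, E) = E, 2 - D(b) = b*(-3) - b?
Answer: 0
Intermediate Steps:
P = -7/8 (P = -⅛*7 = -7/8 ≈ -0.87500)
D(b) = 2 + 4*b (D(b) = 2 - (b*(-3) - b) = 2 - (-3*b - b) = 2 - (-4)*b = 2 + 4*b)
F = -15 (F = -7 - 8 = -15)
B = 0 (B = 0*(2 + 4*(-5)) = 0*(2 - 20) = 0*(-18) = 0)
(F + (-4 + 0)/(-2 + P))*B = (-15 + (-4 + 0)/(-2 - 7/8))*0 = (-15 - 4/(-23/8))*0 = (-15 - 4*(-8/23))*0 = (-15 + 32/23)*0 = -313/23*0 = 0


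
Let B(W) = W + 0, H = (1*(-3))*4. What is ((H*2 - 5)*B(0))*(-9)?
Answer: 0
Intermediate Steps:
H = -12 (H = -3*4 = -12)
B(W) = W
((H*2 - 5)*B(0))*(-9) = ((-12*2 - 5)*0)*(-9) = ((-24 - 5)*0)*(-9) = -29*0*(-9) = 0*(-9) = 0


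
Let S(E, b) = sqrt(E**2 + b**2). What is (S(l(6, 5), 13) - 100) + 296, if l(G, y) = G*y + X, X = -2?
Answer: 196 + sqrt(953) ≈ 226.87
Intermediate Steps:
l(G, y) = -2 + G*y (l(G, y) = G*y - 2 = -2 + G*y)
(S(l(6, 5), 13) - 100) + 296 = (sqrt((-2 + 6*5)**2 + 13**2) - 100) + 296 = (sqrt((-2 + 30)**2 + 169) - 100) + 296 = (sqrt(28**2 + 169) - 100) + 296 = (sqrt(784 + 169) - 100) + 296 = (sqrt(953) - 100) + 296 = (-100 + sqrt(953)) + 296 = 196 + sqrt(953)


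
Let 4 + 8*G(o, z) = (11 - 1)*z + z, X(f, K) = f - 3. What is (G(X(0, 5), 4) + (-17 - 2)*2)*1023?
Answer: -33759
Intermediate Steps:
X(f, K) = -3 + f
G(o, z) = -½ + 11*z/8 (G(o, z) = -½ + ((11 - 1)*z + z)/8 = -½ + (10*z + z)/8 = -½ + (11*z)/8 = -½ + 11*z/8)
(G(X(0, 5), 4) + (-17 - 2)*2)*1023 = ((-½ + (11/8)*4) + (-17 - 2)*2)*1023 = ((-½ + 11/2) - 19*2)*1023 = (5 - 38)*1023 = -33*1023 = -33759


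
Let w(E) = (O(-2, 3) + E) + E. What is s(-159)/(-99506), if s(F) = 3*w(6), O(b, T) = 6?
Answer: -27/49753 ≈ -0.00054268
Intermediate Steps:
w(E) = 6 + 2*E (w(E) = (6 + E) + E = 6 + 2*E)
s(F) = 54 (s(F) = 3*(6 + 2*6) = 3*(6 + 12) = 3*18 = 54)
s(-159)/(-99506) = 54/(-99506) = 54*(-1/99506) = -27/49753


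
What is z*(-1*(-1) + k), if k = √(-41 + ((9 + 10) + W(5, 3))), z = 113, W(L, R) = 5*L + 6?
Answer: 452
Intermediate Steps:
W(L, R) = 6 + 5*L
k = 3 (k = √(-41 + ((9 + 10) + (6 + 5*5))) = √(-41 + (19 + (6 + 25))) = √(-41 + (19 + 31)) = √(-41 + 50) = √9 = 3)
z*(-1*(-1) + k) = 113*(-1*(-1) + 3) = 113*(1 + 3) = 113*4 = 452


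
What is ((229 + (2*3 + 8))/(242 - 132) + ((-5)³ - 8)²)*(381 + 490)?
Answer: 1694994743/110 ≈ 1.5409e+7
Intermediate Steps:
((229 + (2*3 + 8))/(242 - 132) + ((-5)³ - 8)²)*(381 + 490) = ((229 + (6 + 8))/110 + (-125 - 8)²)*871 = ((229 + 14)*(1/110) + (-133)²)*871 = (243*(1/110) + 17689)*871 = (243/110 + 17689)*871 = (1946033/110)*871 = 1694994743/110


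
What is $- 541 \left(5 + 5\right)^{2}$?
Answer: $-54100$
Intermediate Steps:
$- 541 \left(5 + 5\right)^{2} = - 541 \cdot 10^{2} = \left(-541\right) 100 = -54100$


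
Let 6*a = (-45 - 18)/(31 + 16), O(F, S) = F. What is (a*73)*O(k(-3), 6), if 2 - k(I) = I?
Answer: -7665/94 ≈ -81.543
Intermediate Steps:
k(I) = 2 - I
a = -21/94 (a = ((-45 - 18)/(31 + 16))/6 = (-63/47)/6 = (-63*1/47)/6 = (⅙)*(-63/47) = -21/94 ≈ -0.22340)
(a*73)*O(k(-3), 6) = (-21/94*73)*(2 - 1*(-3)) = -1533*(2 + 3)/94 = -1533/94*5 = -7665/94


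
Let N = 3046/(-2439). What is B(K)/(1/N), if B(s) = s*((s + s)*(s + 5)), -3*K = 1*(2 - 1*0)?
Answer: -316784/65853 ≈ -4.8105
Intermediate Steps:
N = -3046/2439 (N = 3046*(-1/2439) = -3046/2439 ≈ -1.2489)
K = -2/3 (K = -(2 - 1*0)/3 = -(2 + 0)/3 = -2/3 ≈ -0.66667)
B(s) = 2*s**2*(5 + s) (B(s) = s*((2*s)*(5 + s)) = s*(2*s*(5 + s)) = 2*s**2*(5 + s))
B(K)/(1/N) = (2*(-2/3)**2*(5 - 2/3))/(1/(-3046/2439)) = (2*(4/9)*(13/3))/(-2439/3046) = (104/27)*(-3046/2439) = -316784/65853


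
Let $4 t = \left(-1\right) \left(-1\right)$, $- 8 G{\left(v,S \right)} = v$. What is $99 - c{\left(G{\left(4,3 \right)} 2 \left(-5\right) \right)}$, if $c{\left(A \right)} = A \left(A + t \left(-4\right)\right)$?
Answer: $79$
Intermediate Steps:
$G{\left(v,S \right)} = - \frac{v}{8}$
$t = \frac{1}{4}$ ($t = \frac{\left(-1\right) \left(-1\right)}{4} = \frac{1}{4} \cdot 1 = \frac{1}{4} \approx 0.25$)
$c{\left(A \right)} = A \left(-1 + A\right)$ ($c{\left(A \right)} = A \left(A + \frac{1}{4} \left(-4\right)\right) = A \left(A - 1\right) = A \left(-1 + A\right)$)
$99 - c{\left(G{\left(4,3 \right)} 2 \left(-5\right) \right)} = 99 - \left(- \frac{1}{8}\right) 4 \cdot 2 \left(-5\right) \left(-1 + \left(- \frac{1}{8}\right) 4 \cdot 2 \left(-5\right)\right) = 99 - \left(- \frac{1}{2}\right) 2 \left(-5\right) \left(-1 + \left(- \frac{1}{2}\right) 2 \left(-5\right)\right) = 99 - \left(-1\right) \left(-5\right) \left(-1 - -5\right) = 99 - 5 \left(-1 + 5\right) = 99 - 5 \cdot 4 = 99 - 20 = 79$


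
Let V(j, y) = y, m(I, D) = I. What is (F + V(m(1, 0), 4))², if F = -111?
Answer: 11449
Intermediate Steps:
(F + V(m(1, 0), 4))² = (-111 + 4)² = (-107)² = 11449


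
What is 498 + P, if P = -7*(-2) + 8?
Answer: 520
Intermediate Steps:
P = 22 (P = 14 + 8 = 22)
498 + P = 498 + 22 = 520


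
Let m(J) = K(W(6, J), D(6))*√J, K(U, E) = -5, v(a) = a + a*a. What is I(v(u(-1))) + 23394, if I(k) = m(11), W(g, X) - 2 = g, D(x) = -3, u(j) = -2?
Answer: 23394 - 5*√11 ≈ 23377.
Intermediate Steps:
W(g, X) = 2 + g
v(a) = a + a²
m(J) = -5*√J
I(k) = -5*√11
I(v(u(-1))) + 23394 = -5*√11 + 23394 = 23394 - 5*√11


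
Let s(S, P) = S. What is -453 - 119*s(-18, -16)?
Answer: 1689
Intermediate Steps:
-453 - 119*s(-18, -16) = -453 - 119*(-18) = -453 + 2142 = 1689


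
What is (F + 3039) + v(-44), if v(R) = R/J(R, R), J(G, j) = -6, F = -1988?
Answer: 3175/3 ≈ 1058.3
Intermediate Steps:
v(R) = -R/6 (v(R) = R/(-6) = R*(-⅙) = -R/6)
(F + 3039) + v(-44) = (-1988 + 3039) - ⅙*(-44) = 1051 + 22/3 = 3175/3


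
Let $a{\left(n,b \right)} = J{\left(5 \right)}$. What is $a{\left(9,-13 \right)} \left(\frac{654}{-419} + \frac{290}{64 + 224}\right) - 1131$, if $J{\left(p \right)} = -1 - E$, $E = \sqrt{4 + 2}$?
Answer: $- \frac{68206595}{60336} + \frac{33421 \sqrt{6}}{60336} \approx -1129.1$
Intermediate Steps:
$E = \sqrt{6} \approx 2.4495$
$J{\left(p \right)} = -1 - \sqrt{6}$
$a{\left(n,b \right)} = -1 - \sqrt{6}$
$a{\left(9,-13 \right)} \left(\frac{654}{-419} + \frac{290}{64 + 224}\right) - 1131 = \left(-1 - \sqrt{6}\right) \left(\frac{654}{-419} + \frac{290}{64 + 224}\right) - 1131 = \left(-1 - \sqrt{6}\right) \left(654 \left(- \frac{1}{419}\right) + \frac{290}{288}\right) - 1131 = \left(-1 - \sqrt{6}\right) \left(- \frac{654}{419} + 290 \cdot \frac{1}{288}\right) - 1131 = \left(-1 - \sqrt{6}\right) \left(- \frac{654}{419} + \frac{145}{144}\right) - 1131 = \left(-1 - \sqrt{6}\right) \left(- \frac{33421}{60336}\right) - 1131 = \left(\frac{33421}{60336} + \frac{33421 \sqrt{6}}{60336}\right) - 1131 = - \frac{68206595}{60336} + \frac{33421 \sqrt{6}}{60336}$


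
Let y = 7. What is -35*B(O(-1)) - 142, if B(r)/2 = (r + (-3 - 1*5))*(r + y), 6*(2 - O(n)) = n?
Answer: 64819/18 ≈ 3601.1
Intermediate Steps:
O(n) = 2 - n/6
B(r) = 2*(-8 + r)*(7 + r) (B(r) = 2*((r + (-3 - 1*5))*(r + 7)) = 2*((r + (-3 - 5))*(7 + r)) = 2*((r - 8)*(7 + r)) = 2*((-8 + r)*(7 + r)) = 2*(-8 + r)*(7 + r))
-35*B(O(-1)) - 142 = -35*(-112 - 2*(2 - ⅙*(-1)) + 2*(2 - ⅙*(-1))²) - 142 = -35*(-112 - 2*(2 + ⅙) + 2*(2 + ⅙)²) - 142 = -35*(-112 - 2*13/6 + 2*(13/6)²) - 142 = -35*(-112 - 13/3 + 2*(169/36)) - 142 = -35*(-112 - 13/3 + 169/18) - 142 = -35*(-1925/18) - 142 = 67375/18 - 142 = 64819/18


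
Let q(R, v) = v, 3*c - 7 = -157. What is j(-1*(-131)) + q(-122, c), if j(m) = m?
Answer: 81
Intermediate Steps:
c = -50 (c = 7/3 + (1/3)*(-157) = 7/3 - 157/3 = -50)
j(-1*(-131)) + q(-122, c) = -1*(-131) - 50 = 131 - 50 = 81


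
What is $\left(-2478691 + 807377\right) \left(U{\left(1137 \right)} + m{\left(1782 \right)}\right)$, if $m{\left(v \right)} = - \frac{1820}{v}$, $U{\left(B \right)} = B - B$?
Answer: $\frac{1520895740}{891} \approx 1.707 \cdot 10^{6}$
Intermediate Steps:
$U{\left(B \right)} = 0$
$\left(-2478691 + 807377\right) \left(U{\left(1137 \right)} + m{\left(1782 \right)}\right) = \left(-2478691 + 807377\right) \left(0 - \frac{1820}{1782}\right) = - 1671314 \left(0 - \frac{910}{891}\right) = \left(-1671314\right) \left(- \frac{910}{891}\right) = \frac{1520895740}{891}$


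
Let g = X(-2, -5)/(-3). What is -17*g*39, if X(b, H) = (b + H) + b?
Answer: -1989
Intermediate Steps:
X(b, H) = H + 2*b (X(b, H) = (H + b) + b = H + 2*b)
g = 3 (g = (-5 + 2*(-2))/(-3) = (-5 - 4)*(-⅓) = -9*(-⅓) = 3)
-17*g*39 = -17*3*39 = -51*39 = -1989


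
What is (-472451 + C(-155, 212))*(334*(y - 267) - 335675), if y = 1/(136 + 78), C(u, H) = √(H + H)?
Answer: 21477199143904/107 - 90918208*√106/107 ≈ 2.0071e+11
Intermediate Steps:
C(u, H) = √2*√H (C(u, H) = √(2*H) = √2*√H)
y = 1/214 ≈ 0.0046729
(-472451 + C(-155, 212))*(334*(y - 267) - 335675) = (-472451 + √2*√212)*(334*(1/214 - 267) - 335675) = (-472451 + √2*(2*√53))*(334*(-57137/214) - 335675) = (-472451 + 2*√106)*(-9541879/107 - 335675) = (-472451 + 2*√106)*(-45459104/107) = 21477199143904/107 - 90918208*√106/107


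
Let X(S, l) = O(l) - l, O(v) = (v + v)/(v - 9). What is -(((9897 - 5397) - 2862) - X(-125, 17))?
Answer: -6603/4 ≈ -1650.8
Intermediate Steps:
O(v) = 2*v/(-9 + v) (O(v) = (2*v)/(-9 + v) = 2*v/(-9 + v))
X(S, l) = -l + 2*l/(-9 + l) (X(S, l) = 2*l/(-9 + l) - l = -l + 2*l/(-9 + l))
-(((9897 - 5397) - 2862) - X(-125, 17)) = -(((9897 - 5397) - 2862) - 17*(11 - 1*17)/(-9 + 17)) = -((4500 - 2862) - 17*(11 - 17)/8) = -(1638 - 17*(-6)/8) = -(1638 - 1*(-51/4)) = -(1638 + 51/4) = -1*6603/4 = -6603/4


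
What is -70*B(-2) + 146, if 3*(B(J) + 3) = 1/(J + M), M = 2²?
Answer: 1033/3 ≈ 344.33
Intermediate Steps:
M = 4
B(J) = -3 + 1/(3*(4 + J)) (B(J) = -3 + 1/(3*(J + 4)) = -3 + 1/(3*(4 + J)))
-70*B(-2) + 146 = -70*(-35 - 9*(-2))/(3*(4 - 2)) + 146 = -70*(-35 + 18)/(3*2) + 146 = -70*(-17)/(3*2) + 146 = -70*(-17/6) + 146 = 595/3 + 146 = 1033/3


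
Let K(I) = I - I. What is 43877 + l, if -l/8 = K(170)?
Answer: 43877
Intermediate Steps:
K(I) = 0
l = 0 (l = -8*0 = 0)
43877 + l = 43877 + 0 = 43877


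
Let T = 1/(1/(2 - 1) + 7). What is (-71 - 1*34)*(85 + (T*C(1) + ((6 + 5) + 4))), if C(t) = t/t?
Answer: -84105/8 ≈ -10513.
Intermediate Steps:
C(t) = 1
T = ⅛ (T = 1/(1/1 + 7) = 1/(1 + 7) = 1/8 = ⅛ ≈ 0.12500)
(-71 - 1*34)*(85 + (T*C(1) + ((6 + 5) + 4))) = (-71 - 1*34)*(85 + ((⅛)*1 + ((6 + 5) + 4))) = (-71 - 34)*(85 + (⅛ + (11 + 4))) = -105*(85 + (⅛ + 15)) = -105*(85 + 121/8) = -105*801/8 = -84105/8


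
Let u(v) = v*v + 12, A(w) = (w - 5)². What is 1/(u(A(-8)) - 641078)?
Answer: -1/612505 ≈ -1.6326e-6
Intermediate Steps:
A(w) = (-5 + w)²
u(v) = 12 + v² (u(v) = v² + 12 = 12 + v²)
1/(u(A(-8)) - 641078) = 1/((12 + ((-5 - 8)²)²) - 641078) = 1/((12 + ((-13)²)²) - 641078) = 1/((12 + 169²) - 641078) = 1/((12 + 28561) - 641078) = 1/(28573 - 641078) = 1/(-612505) = -1/612505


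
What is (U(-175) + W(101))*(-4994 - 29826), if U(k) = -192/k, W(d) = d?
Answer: -124425788/35 ≈ -3.5550e+6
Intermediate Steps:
(U(-175) + W(101))*(-4994 - 29826) = (-192/(-175) + 101)*(-4994 - 29826) = (-192*(-1/175) + 101)*(-34820) = (192/175 + 101)*(-34820) = (17867/175)*(-34820) = -124425788/35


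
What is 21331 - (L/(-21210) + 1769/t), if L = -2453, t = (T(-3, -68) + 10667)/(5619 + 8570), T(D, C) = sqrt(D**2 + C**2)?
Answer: 7633083589965287/402213204960 + 25100341*sqrt(4633)/113780256 ≈ 18993.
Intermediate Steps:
T(D, C) = sqrt(C**2 + D**2)
t = 10667/14189 + sqrt(4633)/14189 (t = (sqrt((-68)**2 + (-3)**2) + 10667)/(5619 + 8570) = (sqrt(4624 + 9) + 10667)/14189 = (sqrt(4633) + 10667)*(1/14189) = (10667 + sqrt(4633))*(1/14189) = 10667/14189 + sqrt(4633)/14189 ≈ 0.75658)
21331 - (L/(-21210) + 1769/t) = 21331 - (-2453/(-21210) + 1769/(10667/14189 + sqrt(4633)/14189)) = 21331 - (-2453*(-1/21210) + 1769/(10667/14189 + sqrt(4633)/14189)) = 21331 - (2453/21210 + 1769/(10667/14189 + sqrt(4633)/14189)) = 21331 + (-2453/21210 - 1769/(10667/14189 + sqrt(4633)/14189)) = 452428057/21210 - 1769/(10667/14189 + sqrt(4633)/14189)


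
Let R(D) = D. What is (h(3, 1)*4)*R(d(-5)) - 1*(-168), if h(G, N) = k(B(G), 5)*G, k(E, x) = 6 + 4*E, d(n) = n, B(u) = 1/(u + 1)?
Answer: -252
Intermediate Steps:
B(u) = 1/(1 + u)
h(G, N) = G*(6 + 4/(1 + G)) (h(G, N) = (6 + 4/(1 + G))*G = G*(6 + 4/(1 + G)))
(h(3, 1)*4)*R(d(-5)) - 1*(-168) = ((2*3*(5 + 3*3)/(1 + 3))*4)*(-5) - 1*(-168) = ((2*3*(5 + 9)/4)*4)*(-5) + 168 = ((2*3*(1/4)*14)*4)*(-5) + 168 = (21*4)*(-5) + 168 = 84*(-5) + 168 = -420 + 168 = -252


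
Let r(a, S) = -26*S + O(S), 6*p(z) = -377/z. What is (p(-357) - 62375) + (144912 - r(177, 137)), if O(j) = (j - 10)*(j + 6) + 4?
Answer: 145515005/2142 ≈ 67934.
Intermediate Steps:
p(z) = -377/(6*z) (p(z) = (-377/z)/6 = -377/(6*z))
O(j) = 4 + (-10 + j)*(6 + j) (O(j) = (-10 + j)*(6 + j) + 4 = 4 + (-10 + j)*(6 + j))
r(a, S) = -56 + S² - 30*S (r(a, S) = -26*S + (-56 + S² - 4*S) = -56 + S² - 30*S)
(p(-357) - 62375) + (144912 - r(177, 137)) = (-377/6/(-357) - 62375) + (144912 - (-56 + 137² - 30*137)) = (-377/6*(-1/357) - 62375) + (144912 - (-56 + 18769 - 4110)) = (377/2142 - 62375) + (144912 - 1*14603) = -133606873/2142 + (144912 - 14603) = -133606873/2142 + 130309 = 145515005/2142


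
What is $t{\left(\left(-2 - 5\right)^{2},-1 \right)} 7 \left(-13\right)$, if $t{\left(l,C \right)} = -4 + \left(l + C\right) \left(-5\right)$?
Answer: $22204$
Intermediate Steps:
$t{\left(l,C \right)} = -4 - 5 C - 5 l$ ($t{\left(l,C \right)} = -4 + \left(C + l\right) \left(-5\right) = -4 - \left(5 C + 5 l\right) = -4 - 5 C - 5 l$)
$t{\left(\left(-2 - 5\right)^{2},-1 \right)} 7 \left(-13\right) = \left(-4 - -5 - 5 \left(-2 - 5\right)^{2}\right) 7 \left(-13\right) = \left(-4 + 5 - 5 \left(-7\right)^{2}\right) 7 \left(-13\right) = \left(-4 + 5 - 245\right) 7 \left(-13\right) = \left(-244\right) 7 \left(-13\right) = \left(-1708\right) \left(-13\right) = 22204$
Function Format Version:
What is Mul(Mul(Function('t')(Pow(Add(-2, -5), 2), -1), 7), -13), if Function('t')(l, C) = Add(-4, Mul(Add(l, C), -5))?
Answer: 22204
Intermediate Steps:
Function('t')(l, C) = Add(-4, Mul(-5, C), Mul(-5, l)) (Function('t')(l, C) = Add(-4, Mul(Add(C, l), -5)) = Add(-4, Add(Mul(-5, C), Mul(-5, l))) = Add(-4, Mul(-5, C), Mul(-5, l)))
Mul(Mul(Function('t')(Pow(Add(-2, -5), 2), -1), 7), -13) = Mul(Mul(Add(-4, Mul(-5, -1), Mul(-5, Pow(Add(-2, -5), 2))), 7), -13) = Mul(Mul(Add(-4, 5, Mul(-5, Pow(-7, 2))), 7), -13) = Mul(Mul(Add(-4, 5, Mul(-5, 49)), 7), -13) = Mul(Mul(Add(-4, 5, -245), 7), -13) = Mul(Mul(-244, 7), -13) = Mul(-1708, -13) = 22204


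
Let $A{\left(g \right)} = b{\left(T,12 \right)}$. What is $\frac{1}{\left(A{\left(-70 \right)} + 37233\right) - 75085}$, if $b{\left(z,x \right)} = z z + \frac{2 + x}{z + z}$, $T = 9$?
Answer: $- \frac{9}{339932} \approx -2.6476 \cdot 10^{-5}$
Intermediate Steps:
$b{\left(z,x \right)} = z^{2} + \frac{2 + x}{2 z}$
$A{\left(g \right)} = \frac{736}{9}$ ($A{\left(g \right)} = \frac{1 + 9^{3} + \frac{1}{2} \cdot 12}{9} = \frac{1 + 729 + 6}{9} = \frac{1}{9} \cdot 736 = \frac{736}{9}$)
$\frac{1}{\left(A{\left(-70 \right)} + 37233\right) - 75085} = \frac{1}{\left(\frac{736}{9} + 37233\right) - 75085} = \frac{1}{\frac{335833}{9} - 75085} = \frac{1}{- \frac{339932}{9}} = - \frac{9}{339932}$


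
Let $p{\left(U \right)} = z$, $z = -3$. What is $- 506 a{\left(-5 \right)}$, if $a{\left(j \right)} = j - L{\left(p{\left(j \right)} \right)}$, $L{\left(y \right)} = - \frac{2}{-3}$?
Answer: $\frac{8602}{3} \approx 2867.3$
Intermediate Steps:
$p{\left(U \right)} = -3$
$L{\left(y \right)} = \frac{2}{3}$ ($L{\left(y \right)} = \left(-2\right) \left(- \frac{1}{3}\right) = \frac{2}{3}$)
$a{\left(j \right)} = - \frac{2}{3} + j$ ($a{\left(j \right)} = j - \frac{2}{3} = - \frac{2}{3} + j$)
$- 506 a{\left(-5 \right)} = - 506 \left(- \frac{2}{3} - 5\right) = \left(-506\right) \left(- \frac{17}{3}\right) = \frac{8602}{3}$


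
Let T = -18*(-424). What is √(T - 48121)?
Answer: I*√40489 ≈ 201.22*I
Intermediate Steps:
T = 7632
√(T - 48121) = √(7632 - 48121) = √(-40489) = I*√40489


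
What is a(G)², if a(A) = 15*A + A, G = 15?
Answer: 57600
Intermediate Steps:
a(A) = 16*A
a(G)² = (16*15)² = 240² = 57600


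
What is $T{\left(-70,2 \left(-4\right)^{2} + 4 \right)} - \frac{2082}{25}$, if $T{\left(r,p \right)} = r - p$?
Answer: $- \frac{4732}{25} \approx -189.28$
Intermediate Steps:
$T{\left(-70,2 \left(-4\right)^{2} + 4 \right)} - \frac{2082}{25} = \left(-70 - \left(2 \left(-4\right)^{2} + 4\right)\right) - \frac{2082}{25} = \left(-70 - \left(2 \cdot 16 + 4\right)\right) - \frac{2082}{25} = \left(-70 - \left(32 + 4\right)\right) - \frac{2082}{25} = \left(-70 - 36\right) - \frac{2082}{25} = -106 - \frac{2082}{25} = - \frac{4732}{25}$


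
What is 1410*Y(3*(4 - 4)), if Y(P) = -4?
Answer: -5640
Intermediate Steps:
1410*Y(3*(4 - 4)) = 1410*(-4) = -5640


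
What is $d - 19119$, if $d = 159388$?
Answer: $140269$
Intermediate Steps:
$d - 19119 = 159388 - 19119 = 140269$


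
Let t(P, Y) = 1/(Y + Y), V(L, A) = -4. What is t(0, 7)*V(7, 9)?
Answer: -2/7 ≈ -0.28571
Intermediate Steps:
t(P, Y) = 1/(2*Y)
t(0, 7)*V(7, 9) = ((½)/7)*(-4) = ((½)*(⅐))*(-4) = (1/14)*(-4) = -2/7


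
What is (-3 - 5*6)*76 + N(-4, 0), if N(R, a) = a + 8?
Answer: -2500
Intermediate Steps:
N(R, a) = 8 + a
(-3 - 5*6)*76 + N(-4, 0) = (-3 - 5*6)*76 + (8 + 0) = (-3 - 30)*76 + 8 = -33*76 + 8 = -2508 + 8 = -2500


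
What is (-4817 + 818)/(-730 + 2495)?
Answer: -3999/1765 ≈ -2.2657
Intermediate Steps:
(-4817 + 818)/(-730 + 2495) = -3999/1765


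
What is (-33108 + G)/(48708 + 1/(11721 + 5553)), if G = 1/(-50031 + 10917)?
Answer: -3728265595127/5484969212367 ≈ -0.67972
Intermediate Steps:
G = -1/39114 (G = 1/(-39114) = -1/39114 ≈ -2.5566e-5)
(-33108 + G)/(48708 + 1/(11721 + 5553)) = (-33108 - 1/39114)/(48708 + 1/(11721 + 5553)) = -1294986313/(39114*(48708 + 1/17274)) = -1294986313/(39114*841381993/17274) = -1294986313/39114*17274/841381993 = -3728265595127/5484969212367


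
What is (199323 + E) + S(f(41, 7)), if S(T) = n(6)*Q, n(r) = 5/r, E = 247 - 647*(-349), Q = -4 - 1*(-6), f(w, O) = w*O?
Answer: 1276124/3 ≈ 4.2537e+5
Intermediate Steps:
f(w, O) = O*w
Q = 2 (Q = -4 + 6 = 2)
E = 226050 (E = 247 + 225803 = 226050)
S(T) = 5/3 (S(T) = (5/6)*2 = (5*(⅙))*2 = (⅚)*2 = 5/3)
(199323 + E) + S(f(41, 7)) = (199323 + 226050) + 5/3 = 425373 + 5/3 = 1276124/3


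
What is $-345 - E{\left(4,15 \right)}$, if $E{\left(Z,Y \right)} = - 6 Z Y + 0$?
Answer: $15$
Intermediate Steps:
$E{\left(Z,Y \right)} = - 6 Y Z$ ($E{\left(Z,Y \right)} = - 6 Y Z + 0 = - 6 Y Z$)
$-345 - E{\left(4,15 \right)} = -345 - \left(-6\right) 15 \cdot 4 = -345 - -360 = -345 + 360 = 15$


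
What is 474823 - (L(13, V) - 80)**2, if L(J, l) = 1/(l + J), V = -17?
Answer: 7494127/16 ≈ 4.6838e+5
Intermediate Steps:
L(J, l) = 1/(J + l)
474823 - (L(13, V) - 80)**2 = 474823 - (1/(13 - 17) - 80)**2 = 474823 - (1/(-4) - 80)**2 = 474823 - (-1/4 - 80)**2 = 474823 - (-321/4)**2 = 474823 - 1*103041/16 = 474823 - 103041/16 = 7494127/16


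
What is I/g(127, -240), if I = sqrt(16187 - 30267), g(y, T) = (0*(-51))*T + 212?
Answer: 4*I*sqrt(55)/53 ≈ 0.55971*I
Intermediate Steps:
g(y, T) = 212 (g(y, T) = 0*T + 212 = 0 + 212 = 212)
I = 16*I*sqrt(55) (I = sqrt(-14080) = 16*I*sqrt(55) ≈ 118.66*I)
I/g(127, -240) = (16*I*sqrt(55))/212 = (16*I*sqrt(55))*(1/212) = 4*I*sqrt(55)/53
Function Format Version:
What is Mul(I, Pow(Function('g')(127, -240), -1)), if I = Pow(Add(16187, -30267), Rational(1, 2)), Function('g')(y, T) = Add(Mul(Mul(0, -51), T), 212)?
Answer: Mul(Rational(4, 53), I, Pow(55, Rational(1, 2))) ≈ Mul(0.55971, I)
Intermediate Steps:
Function('g')(y, T) = 212 (Function('g')(y, T) = Add(Mul(0, T), 212) = Add(0, 212) = 212)
I = Mul(16, I, Pow(55, Rational(1, 2))) (I = Pow(-14080, Rational(1, 2)) = Mul(16, I, Pow(55, Rational(1, 2))) ≈ Mul(118.66, I))
Mul(I, Pow(Function('g')(127, -240), -1)) = Mul(Mul(16, I, Pow(55, Rational(1, 2))), Pow(212, -1)) = Mul(Mul(16, I, Pow(55, Rational(1, 2))), Rational(1, 212)) = Mul(Rational(4, 53), I, Pow(55, Rational(1, 2)))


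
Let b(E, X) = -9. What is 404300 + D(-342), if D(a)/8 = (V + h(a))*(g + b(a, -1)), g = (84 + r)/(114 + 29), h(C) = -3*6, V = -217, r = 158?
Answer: 5434500/13 ≈ 4.1804e+5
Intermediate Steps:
h(C) = -18
g = 22/13 (g = (84 + 158)/(114 + 29) = 242/143 = 242*(1/143) = 22/13 ≈ 1.6923)
D(a) = 178600/13 (D(a) = 8*((-217 - 18)*(22/13 - 9)) = 8*(-235*(-95/13)) = 8*(22325/13) = 178600/13)
404300 + D(-342) = 404300 + 178600/13 = 5434500/13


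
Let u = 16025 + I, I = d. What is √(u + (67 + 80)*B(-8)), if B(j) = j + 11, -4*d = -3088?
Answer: 13*√102 ≈ 131.29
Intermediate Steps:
d = 772 (d = -¼*(-3088) = 772)
B(j) = 11 + j
I = 772
u = 16797 (u = 16025 + 772 = 16797)
√(u + (67 + 80)*B(-8)) = √(16797 + (67 + 80)*(11 - 8)) = √(16797 + 147*3) = √(16797 + 441) = √17238 = 13*√102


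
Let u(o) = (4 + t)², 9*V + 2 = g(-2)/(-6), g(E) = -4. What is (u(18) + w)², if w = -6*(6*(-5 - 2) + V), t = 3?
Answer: 7382089/81 ≈ 91137.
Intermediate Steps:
V = -4/27 (V = -2/9 + (-4/(-6))/9 = -2/9 + (-4*(-⅙))/9 = -2/9 + (⅑)*(⅔) = -2/9 + 2/27 = -4/27 ≈ -0.14815)
u(o) = 49 (u(o) = (4 + 3)² = 7² = 49)
w = 2276/9 (w = -6*(6*(-5 - 2) - 4/27) = -6*(6*(-7) - 4/27) = -6*(-42 - 4/27) = -6*(-1138/27) = 2276/9 ≈ 252.89)
(u(18) + w)² = (49 + 2276/9)² = (2717/9)² = 7382089/81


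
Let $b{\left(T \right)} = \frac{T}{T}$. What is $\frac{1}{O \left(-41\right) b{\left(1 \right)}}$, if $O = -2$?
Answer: $\frac{1}{82} \approx 0.012195$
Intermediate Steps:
$b{\left(T \right)} = 1$
$\frac{1}{O \left(-41\right) b{\left(1 \right)}} = \frac{1}{\left(-2\right) \left(-41\right) 1} = \frac{1}{82 \cdot 1} = \frac{1}{82}$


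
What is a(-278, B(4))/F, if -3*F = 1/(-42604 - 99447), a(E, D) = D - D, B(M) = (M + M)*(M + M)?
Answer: 0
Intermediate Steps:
B(M) = 4*M**2 (B(M) = (2*M)*(2*M) = 4*M**2)
a(E, D) = 0
F = 1/426153 (F = -1/(3*(-42604 - 99447)) = -1/3/(-142051) = -1/3*(-1/142051) = 1/426153 ≈ 2.3466e-6)
a(-278, B(4))/F = 0/(1/426153) = 0*426153 = 0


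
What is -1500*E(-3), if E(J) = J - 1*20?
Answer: 34500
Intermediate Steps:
E(J) = -20 + J (E(J) = J - 20 = -20 + J)
-1500*E(-3) = -1500*(-20 - 3) = -1500*(-23) = 34500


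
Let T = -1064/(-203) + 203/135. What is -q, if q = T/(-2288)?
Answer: 26407/8957520 ≈ 0.0029480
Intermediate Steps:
T = 26407/3915 (T = -1064*(-1/203) + 203*(1/135) = 152/29 + 203/135 = 26407/3915 ≈ 6.7451)
q = -26407/8957520 (q = (26407/3915)/(-2288) = (26407/3915)*(-1/2288) = -26407/8957520 ≈ -0.0029480)
-q = -1*(-26407/8957520) = 26407/8957520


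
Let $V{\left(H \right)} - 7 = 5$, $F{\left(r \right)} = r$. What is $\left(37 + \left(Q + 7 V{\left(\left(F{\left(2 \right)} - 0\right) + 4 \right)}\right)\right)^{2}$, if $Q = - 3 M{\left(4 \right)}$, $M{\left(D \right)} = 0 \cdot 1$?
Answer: $14641$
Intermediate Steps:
$M{\left(D \right)} = 0$
$V{\left(H \right)} = 12$ ($V{\left(H \right)} = 7 + 5 = 12$)
$Q = 0$ ($Q = \left(-3\right) 0 = 0$)
$\left(37 + \left(Q + 7 V{\left(\left(F{\left(2 \right)} - 0\right) + 4 \right)}\right)\right)^{2} = \left(37 + \left(0 + 7 \cdot 12\right)\right)^{2} = \left(37 + \left(0 + 84\right)\right)^{2} = \left(37 + 84\right)^{2} = 121^{2} = 14641$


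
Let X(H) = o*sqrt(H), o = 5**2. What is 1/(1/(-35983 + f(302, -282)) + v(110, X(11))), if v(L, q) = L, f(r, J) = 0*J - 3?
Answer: 35986/3958459 ≈ 0.0090909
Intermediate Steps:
o = 25
f(r, J) = -3 (f(r, J) = 0 - 3 = -3)
X(H) = 25*sqrt(H)
1/(1/(-35983 + f(302, -282)) + v(110, X(11))) = 1/(1/(-35983 - 3) + 110) = 1/(1/(-35986) + 110) = 1/(-1/35986 + 110) = 1/(3958459/35986) = 35986/3958459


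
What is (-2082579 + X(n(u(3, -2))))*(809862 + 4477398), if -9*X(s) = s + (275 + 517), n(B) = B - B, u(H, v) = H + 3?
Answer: -11011601922420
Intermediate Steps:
u(H, v) = 3 + H
n(B) = 0
X(s) = -88 - s/9 (X(s) = -(s + (275 + 517))/9 = -(s + 792)/9 = -(792 + s)/9 = -88 - s/9)
(-2082579 + X(n(u(3, -2))))*(809862 + 4477398) = (-2082579 + (-88 - ⅑*0))*(809862 + 4477398) = (-2082579 + (-88 + 0))*5287260 = (-2082579 - 88)*5287260 = -2082667*5287260 = -11011601922420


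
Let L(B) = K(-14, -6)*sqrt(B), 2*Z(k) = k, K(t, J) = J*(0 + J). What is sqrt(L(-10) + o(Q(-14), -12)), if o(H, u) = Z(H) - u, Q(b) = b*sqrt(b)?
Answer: sqrt(12 - 7*I*sqrt(14) + 36*I*sqrt(10)) ≈ 7.0876 + 6.1834*I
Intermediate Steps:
Q(b) = b**(3/2)
K(t, J) = J**2 (K(t, J) = J*J = J**2)
Z(k) = k/2
L(B) = 36*sqrt(B) (L(B) = (-6)**2*sqrt(B) = 36*sqrt(B))
o(H, u) = H/2 - u
sqrt(L(-10) + o(Q(-14), -12)) = sqrt(36*sqrt(-10) + ((-14)**(3/2)/2 - 1*(-12))) = sqrt(36*(I*sqrt(10)) + ((-14*I*sqrt(14))/2 + 12)) = sqrt(36*I*sqrt(10) + (-7*I*sqrt(14) + 12)) = sqrt(36*I*sqrt(10) + (12 - 7*I*sqrt(14))) = sqrt(12 - 7*I*sqrt(14) + 36*I*sqrt(10))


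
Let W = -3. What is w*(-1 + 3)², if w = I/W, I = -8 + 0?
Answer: 32/3 ≈ 10.667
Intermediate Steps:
I = -8
w = 8/3 (w = -8/(-3) = -8*(-⅓) = 8/3 ≈ 2.6667)
w*(-1 + 3)² = 8*(-1 + 3)²/3 = (8/3)*2² = (8/3)*4 = 32/3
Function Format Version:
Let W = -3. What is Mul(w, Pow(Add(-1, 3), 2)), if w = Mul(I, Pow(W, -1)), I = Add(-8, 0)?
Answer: Rational(32, 3) ≈ 10.667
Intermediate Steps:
I = -8
w = Rational(8, 3) (w = Mul(-8, Pow(-3, -1)) = Mul(-8, Rational(-1, 3)) = Rational(8, 3) ≈ 2.6667)
Mul(w, Pow(Add(-1, 3), 2)) = Mul(Rational(8, 3), Pow(Add(-1, 3), 2)) = Mul(Rational(8, 3), Pow(2, 2)) = Mul(Rational(8, 3), 4) = Rational(32, 3)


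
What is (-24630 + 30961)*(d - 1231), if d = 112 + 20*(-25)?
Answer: -10249889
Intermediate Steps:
d = -388 (d = 112 - 500 = -388)
(-24630 + 30961)*(d - 1231) = (-24630 + 30961)*(-388 - 1231) = 6331*(-1619) = -10249889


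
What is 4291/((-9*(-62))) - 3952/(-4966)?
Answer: 904397/106578 ≈ 8.4858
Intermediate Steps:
4291/((-9*(-62))) - 3952/(-4966) = 4291/558 - 3952*(-1/4966) = 4291*(1/558) + 152/191 = 4291/558 + 152/191 = 904397/106578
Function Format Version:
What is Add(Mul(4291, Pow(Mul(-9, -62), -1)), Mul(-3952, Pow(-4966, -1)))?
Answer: Rational(904397, 106578) ≈ 8.4858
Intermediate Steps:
Add(Mul(4291, Pow(Mul(-9, -62), -1)), Mul(-3952, Pow(-4966, -1))) = Add(Mul(4291, Pow(558, -1)), Mul(-3952, Rational(-1, 4966))) = Add(Mul(4291, Rational(1, 558)), Rational(152, 191)) = Add(Rational(4291, 558), Rational(152, 191)) = Rational(904397, 106578)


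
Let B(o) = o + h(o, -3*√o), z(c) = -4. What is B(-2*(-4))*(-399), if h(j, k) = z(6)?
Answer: -1596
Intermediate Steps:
h(j, k) = -4
B(o) = -4 + o (B(o) = o - 4 = -4 + o)
B(-2*(-4))*(-399) = (-4 - 2*(-4))*(-399) = (-4 + 8)*(-399) = 4*(-399) = -1596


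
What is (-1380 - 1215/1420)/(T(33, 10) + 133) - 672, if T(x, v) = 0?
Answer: -25774947/37772 ≈ -682.38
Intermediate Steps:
(-1380 - 1215/1420)/(T(33, 10) + 133) - 672 = (-1380 - 1215/1420)/(0 + 133) - 672 = (-1380 - 1215*1/1420)/133 - 672 = (-1380 - 243/284)*(1/133) - 672 = -392163/284*1/133 - 672 = -392163/37772 - 672 = -25774947/37772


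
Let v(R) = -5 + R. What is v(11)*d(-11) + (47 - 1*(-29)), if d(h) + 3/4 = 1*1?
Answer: 155/2 ≈ 77.500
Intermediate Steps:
d(h) = ¼ (d(h) = -¾ + 1*1 = -¾ + 1 = ¼)
v(11)*d(-11) + (47 - 1*(-29)) = (-5 + 11)*(¼) + (47 - 1*(-29)) = 6*(¼) + (47 + 29) = 3/2 + 76 = 155/2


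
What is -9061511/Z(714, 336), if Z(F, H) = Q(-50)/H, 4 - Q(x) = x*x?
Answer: 63430577/52 ≈ 1.2198e+6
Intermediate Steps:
Q(x) = 4 - x**2 (Q(x) = 4 - x*x = 4 - x**2)
Z(F, H) = -2496/H (Z(F, H) = (4 - 1*(-50)**2)/H = (4 - 1*2500)/H = (4 - 2500)/H = -2496/H)
-9061511/Z(714, 336) = -9061511/((-2496/336)) = -9061511/((-2496*1/336)) = -9061511/(-52/7) = -9061511*(-7/52) = 63430577/52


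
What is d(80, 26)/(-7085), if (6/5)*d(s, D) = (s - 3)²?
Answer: -5929/8502 ≈ -0.69736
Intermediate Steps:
d(s, D) = 5*(-3 + s)²/6 (d(s, D) = 5*(s - 3)²/6 = 5*(-3 + s)²/6)
d(80, 26)/(-7085) = (5*(-3 + 80)²/6)/(-7085) = ((⅚)*77²)*(-1/7085) = ((⅚)*5929)*(-1/7085) = (29645/6)*(-1/7085) = -5929/8502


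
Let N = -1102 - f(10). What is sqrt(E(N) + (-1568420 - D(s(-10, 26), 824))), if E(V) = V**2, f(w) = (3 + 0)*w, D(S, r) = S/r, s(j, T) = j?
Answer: I*sqrt(12178961741)/206 ≈ 535.72*I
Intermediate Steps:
f(w) = 3*w
N = -1132 (N = -1102 - 3*10 = -1102 - 1*30 = -1102 - 30 = -1132)
sqrt(E(N) + (-1568420 - D(s(-10, 26), 824))) = sqrt((-1132)**2 + (-1568420 - (-10)/824)) = sqrt(1281424 + (-1568420 - (-10)/824)) = sqrt(1281424 + (-1568420 - 1*(-5/412))) = sqrt(1281424 + (-1568420 + 5/412)) = sqrt(1281424 - 646189035/412) = sqrt(-118242347/412) = I*sqrt(12178961741)/206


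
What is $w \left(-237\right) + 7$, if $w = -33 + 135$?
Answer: $-24167$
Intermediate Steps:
$w = 102$
$w \left(-237\right) + 7 = 102 \left(-237\right) + 7 = -24174 + 7 = -24167$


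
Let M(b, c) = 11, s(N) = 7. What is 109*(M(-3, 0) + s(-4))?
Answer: 1962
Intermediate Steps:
109*(M(-3, 0) + s(-4)) = 109*(11 + 7) = 109*18 = 1962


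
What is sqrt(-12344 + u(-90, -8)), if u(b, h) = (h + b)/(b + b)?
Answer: I*sqrt(11109110)/30 ≈ 111.1*I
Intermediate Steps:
u(b, h) = (b + h)/(2*b) (u(b, h) = (b + h)/((2*b)) = (b + h)*(1/(2*b)) = (b + h)/(2*b))
sqrt(-12344 + u(-90, -8)) = sqrt(-12344 + (1/2)*(-90 - 8)/(-90)) = sqrt(-12344 + (1/2)*(-1/90)*(-98)) = sqrt(-12344 + 49/90) = sqrt(-1110911/90) = I*sqrt(11109110)/30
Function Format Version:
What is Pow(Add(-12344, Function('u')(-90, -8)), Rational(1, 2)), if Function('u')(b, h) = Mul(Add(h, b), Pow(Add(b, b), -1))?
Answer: Mul(Rational(1, 30), I, Pow(11109110, Rational(1, 2))) ≈ Mul(111.10, I)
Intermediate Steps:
Function('u')(b, h) = Mul(Rational(1, 2), Pow(b, -1), Add(b, h)) (Function('u')(b, h) = Mul(Add(b, h), Pow(Mul(2, b), -1)) = Mul(Add(b, h), Mul(Rational(1, 2), Pow(b, -1))) = Mul(Rational(1, 2), Pow(b, -1), Add(b, h)))
Pow(Add(-12344, Function('u')(-90, -8)), Rational(1, 2)) = Pow(Add(-12344, Mul(Rational(1, 2), Pow(-90, -1), Add(-90, -8))), Rational(1, 2)) = Pow(Add(-12344, Mul(Rational(1, 2), Rational(-1, 90), -98)), Rational(1, 2)) = Pow(Add(-12344, Rational(49, 90)), Rational(1, 2)) = Pow(Rational(-1110911, 90), Rational(1, 2)) = Mul(Rational(1, 30), I, Pow(11109110, Rational(1, 2)))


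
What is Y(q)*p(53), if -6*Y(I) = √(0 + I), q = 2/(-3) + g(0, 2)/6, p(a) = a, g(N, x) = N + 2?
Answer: -53*I*√3/18 ≈ -5.0999*I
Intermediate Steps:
g(N, x) = 2 + N
q = -⅓ (q = 2/(-3) + (2 + 0)/6 = 2*(-⅓) + 2*(⅙) = -⅔ + ⅓ = -⅓ ≈ -0.33333)
Y(I) = -√I/6 (Y(I) = -√(0 + I)/6 = -√I/6)
Y(q)*p(53) = -I*√3/18*53 = -53*I*√3/18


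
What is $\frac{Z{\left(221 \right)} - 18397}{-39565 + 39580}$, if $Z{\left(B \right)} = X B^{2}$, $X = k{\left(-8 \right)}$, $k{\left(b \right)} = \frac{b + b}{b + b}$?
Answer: $\frac{10148}{5} \approx 2029.6$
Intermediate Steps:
$k{\left(b \right)} = 1$ ($k{\left(b \right)} = \frac{2 b}{2 b} = 2 b \frac{1}{2 b} = 1$)
$X = 1$
$Z{\left(B \right)} = B^{2}$ ($Z{\left(B \right)} = 1 B^{2} = B^{2}$)
$\frac{Z{\left(221 \right)} - 18397}{-39565 + 39580} = \frac{221^{2} - 18397}{-39565 + 39580} = \frac{48841 - 18397}{15} = 30444 \cdot \frac{1}{15} = \frac{10148}{5}$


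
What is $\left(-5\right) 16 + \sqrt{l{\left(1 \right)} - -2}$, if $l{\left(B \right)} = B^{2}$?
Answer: $-80 + \sqrt{3} \approx -78.268$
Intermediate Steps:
$\left(-5\right) 16 + \sqrt{l{\left(1 \right)} - -2} = \left(-5\right) 16 + \sqrt{1^{2} - -2} = -80 + \sqrt{1 + \left(-3 + 5\right)} = -80 + \sqrt{1 + 2} = -80 + \sqrt{3}$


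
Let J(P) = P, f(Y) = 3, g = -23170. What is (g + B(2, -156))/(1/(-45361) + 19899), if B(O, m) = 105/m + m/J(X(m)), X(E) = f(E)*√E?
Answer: -54654334875/46937203976 + 45361*I*√39/1353957807 ≈ -1.1644 + 0.00020922*I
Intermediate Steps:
X(E) = 3*√E
B(O, m) = 105/m + √m/3 (B(O, m) = 105/m + m/((3*√m)) = 105/m + m*(1/(3*√m)) = 105/m + √m/3)
(g + B(2, -156))/(1/(-45361) + 19899) = (-23170 + (⅓)*(315 + (-156)^(3/2))/(-156))/(1/(-45361) + 19899) = (-23170 + (⅓)*(-1/156)*(315 - 312*I*√39))/(-1/45361 + 19899) = (-23170 + (-35/52 + 2*I*√39/3))/(902638538/45361) = (-1204875/52 + 2*I*√39/3)*(45361/902638538) = -54654334875/46937203976 + 45361*I*√39/1353957807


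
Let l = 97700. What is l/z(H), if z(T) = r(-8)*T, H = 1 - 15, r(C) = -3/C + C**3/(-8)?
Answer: -78160/721 ≈ -108.41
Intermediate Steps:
r(C) = -3/C - C**3/8 (r(C) = -3/C + C**3*(-1/8) = -3/C - C**3/8)
H = -14
z(T) = 515*T/8 (z(T) = ((1/8)*(-24 - 1*(-8)**4)/(-8))*T = ((1/8)*(-1/8)*(-24 - 1*4096))*T = ((1/8)*(-1/8)*(-24 - 4096))*T = ((1/8)*(-1/8)*(-4120))*T = 515*T/8)
l/z(H) = 97700/(((515/8)*(-14))) = 97700/(-3605/4) = 97700*(-4/3605) = -78160/721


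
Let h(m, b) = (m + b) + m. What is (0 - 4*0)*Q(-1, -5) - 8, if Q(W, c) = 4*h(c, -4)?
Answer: -8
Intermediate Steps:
h(m, b) = b + 2*m (h(m, b) = (b + m) + m = b + 2*m)
Q(W, c) = -16 + 8*c (Q(W, c) = 4*(-4 + 2*c) = -16 + 8*c)
(0 - 4*0)*Q(-1, -5) - 8 = (0 - 4*0)*(-16 + 8*(-5)) - 8 = (0 + 0)*(-16 - 40) - 8 = 0*(-56) - 8 = 0 - 8 = -8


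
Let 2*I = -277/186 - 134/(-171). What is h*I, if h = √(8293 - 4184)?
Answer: -7481*√4109/21204 ≈ -22.616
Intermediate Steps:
h = √4109 ≈ 64.101
I = -7481/21204 (I = (-277/186 - 134/(-171))/2 = (-277*1/186 - 134*(-1/171))/2 = (-277/186 + 134/171)/2 = (½)*(-7481/10602) = -7481/21204 ≈ -0.35281)
h*I = √4109*(-7481/21204) = -7481*√4109/21204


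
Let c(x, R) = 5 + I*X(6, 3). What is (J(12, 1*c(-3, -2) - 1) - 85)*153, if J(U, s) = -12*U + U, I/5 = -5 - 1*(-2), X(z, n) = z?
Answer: -33201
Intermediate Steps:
I = -15 (I = 5*(-5 - 1*(-2)) = 5*(-5 + 2) = 5*(-3) = -15)
c(x, R) = -85 (c(x, R) = 5 - 15*6 = 5 - 90 = -85)
J(U, s) = -11*U
(J(12, 1*c(-3, -2) - 1) - 85)*153 = (-11*12 - 85)*153 = (-132 - 85)*153 = -217*153 = -33201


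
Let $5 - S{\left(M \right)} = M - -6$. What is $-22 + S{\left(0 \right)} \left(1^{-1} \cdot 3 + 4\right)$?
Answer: $-29$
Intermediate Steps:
$S{\left(M \right)} = -1 - M$ ($S{\left(M \right)} = 5 - \left(M - -6\right) = 5 - \left(M + 6\right) = 5 - \left(6 + M\right) = -1 - M$)
$-22 + S{\left(0 \right)} \left(1^{-1} \cdot 3 + 4\right) = -22 + \left(-1 - 0\right) \left(1^{-1} \cdot 3 + 4\right) = -22 + \left(-1 + 0\right) \left(1 \cdot 3 + 4\right) = -22 - \left(3 + 4\right) = -22 - 7 = -29$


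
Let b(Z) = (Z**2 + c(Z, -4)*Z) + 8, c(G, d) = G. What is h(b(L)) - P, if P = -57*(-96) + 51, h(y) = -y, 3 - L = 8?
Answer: -5581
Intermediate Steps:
L = -5 (L = 3 - 1*8 = 3 - 8 = -5)
b(Z) = 8 + 2*Z**2 (b(Z) = (Z**2 + Z*Z) + 8 = (Z**2 + Z**2) + 8 = 2*Z**2 + 8 = 8 + 2*Z**2)
P = 5523 (P = 5472 + 51 = 5523)
h(b(L)) - P = -(8 + 2*(-5)**2) - 1*5523 = -(8 + 2*25) - 5523 = -(8 + 50) - 5523 = -1*58 - 5523 = -58 - 5523 = -5581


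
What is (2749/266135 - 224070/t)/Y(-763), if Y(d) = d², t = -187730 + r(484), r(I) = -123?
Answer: 60149277347/29105107275838195 ≈ 2.0666e-6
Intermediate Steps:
t = -187853 (t = -187730 - 123 = -187853)
(2749/266135 - 224070/t)/Y(-763) = (2749/266135 - 224070/(-187853))/((-763)²) = (2749*(1/266135) - 224070*(-1/187853))/582169 = (2749/266135 + 224070/187853)*(1/582169) = (60149277347/49994258155)*(1/582169) = 60149277347/29105107275838195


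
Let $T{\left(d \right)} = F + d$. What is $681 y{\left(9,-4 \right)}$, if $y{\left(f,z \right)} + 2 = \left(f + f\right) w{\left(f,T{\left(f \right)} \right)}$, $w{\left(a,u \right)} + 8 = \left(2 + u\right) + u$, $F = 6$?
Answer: $292830$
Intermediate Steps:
$T{\left(d \right)} = 6 + d$
$w{\left(a,u \right)} = -6 + 2 u$ ($w{\left(a,u \right)} = -8 + \left(\left(2 + u\right) + u\right) = -8 + \left(2 + 2 u\right) = -6 + 2 u$)
$y{\left(f,z \right)} = -2 + 2 f \left(6 + 2 f\right)$ ($y{\left(f,z \right)} = -2 + \left(f + f\right) \left(-6 + 2 \left(6 + f\right)\right) = -2 + 2 f \left(-6 + \left(12 + 2 f\right)\right) = -2 + 2 f \left(6 + 2 f\right)$)
$681 y{\left(9,-4 \right)} = 681 \left(-2 + 4 \cdot 9 \left(3 + 9\right)\right) = 681 \left(-2 + 4 \cdot 9 \cdot 12\right) = 681 \left(-2 + 432\right) = 681 \cdot 430 = 292830$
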